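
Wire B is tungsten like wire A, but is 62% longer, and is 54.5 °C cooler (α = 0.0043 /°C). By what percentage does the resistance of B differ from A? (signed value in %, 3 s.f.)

24.0%

R ∝ ρL/d² with ρ ∝ (1+αΔT), so R_B/R_A = (1 + 62/100) × (1 − 0.0043×54.5)
= 1.62 × 0.7657 = 1.24
(R_B − R_A)/R_A = 1.24 − 1 = 24.0%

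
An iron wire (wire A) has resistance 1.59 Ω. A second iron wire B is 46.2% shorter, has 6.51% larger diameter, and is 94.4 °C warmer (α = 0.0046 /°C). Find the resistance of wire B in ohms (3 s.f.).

R ∝ ρL/d² with ρ ∝ (1+αΔT), so R_B/R_A = (1 − 46.2/100) × (1 + 6.51/100)⁻² × (1 + 0.0046×94.4)
= 0.538 × 0.8815 × 1.434 = 0.6802
R_B = 0.6802 × 1.59 = 1.08 Ω

1.08 Ω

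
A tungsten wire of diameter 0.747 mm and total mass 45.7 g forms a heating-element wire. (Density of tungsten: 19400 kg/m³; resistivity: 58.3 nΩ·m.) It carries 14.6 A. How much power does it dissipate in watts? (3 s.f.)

ρ = 58.3 nΩ·m = 5.83×10^-8 Ω·m
A = π(d/2)² = π(3.7350e-04 m)² = 4.3826e-07 m²
L = m/(density·A) = 0.0457/(19400×4.3826e-07) = 5.375 m
R = ρL/A = (5.83×10^-8)(5.375)/(4.3826e-07) = 0.715 Ω
P = I²R = (14.6)² × 0.715 = 152 W

152 W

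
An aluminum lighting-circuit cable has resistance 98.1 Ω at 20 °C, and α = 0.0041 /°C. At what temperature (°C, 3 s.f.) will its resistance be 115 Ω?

R = R₀(1 + α(T − T₀)) ⇒ T = T₀ + (R/R₀ − 1)/α
T = 20 + (115/98.1 − 1)/0.0041 = 20 + (0.1723)/0.0041 = 62.0 °C

62.0 °C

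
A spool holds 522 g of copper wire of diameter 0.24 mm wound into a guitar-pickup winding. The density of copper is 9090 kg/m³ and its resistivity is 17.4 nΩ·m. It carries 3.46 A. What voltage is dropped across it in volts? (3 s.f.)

ρ = 17.4 nΩ·m = 1.74×10^-8 Ω·m
A = π(d/2)² = π(1.2000e-04 m)² = 4.5239e-08 m²
L = m/(density·A) = 0.522/(9090×4.5239e-08) = 1269 m
R = ρL/A = (1.74×10^-8)(1269)/(4.5239e-08) = 488.2 Ω
V = IR = 3.46 × 488.2 = 1690 V

1690 V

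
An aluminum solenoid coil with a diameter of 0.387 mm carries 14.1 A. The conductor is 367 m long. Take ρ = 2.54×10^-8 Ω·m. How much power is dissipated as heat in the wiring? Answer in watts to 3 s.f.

A = π(d/2)² = π(1.9350e-04 m)² = 1.176e-07 m²
R = ρL/A = (2.54×10^-8)(367)/(1.176e-07) = 79.25 Ω
P = I²R = (14.1)² × 79.25 = 15800 W

15800 W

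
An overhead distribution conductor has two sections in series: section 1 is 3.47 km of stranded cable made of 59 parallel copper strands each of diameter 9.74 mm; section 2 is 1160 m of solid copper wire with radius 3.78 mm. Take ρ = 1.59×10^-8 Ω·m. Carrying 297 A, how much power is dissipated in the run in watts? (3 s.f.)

Section 1: A_strand = π(4.8700e-03)² = 7.451e-05 m²; R₁ = ρL/(N·A_s) = (1.59×10^-8)(3470)/(59×7.451e-05) = 0.01255 Ω
Section 2: A = πr² = π(3.7800e-03 m)² = 4.489e-05 m²
R₂ = (1.59×10^-8)(1160)/(4.489e-05) = 0.4109 Ω
R = R₁ + R₂ = 0.4234 Ω
P = I²R = (297)² × 0.4234 = 37400 W

37400 W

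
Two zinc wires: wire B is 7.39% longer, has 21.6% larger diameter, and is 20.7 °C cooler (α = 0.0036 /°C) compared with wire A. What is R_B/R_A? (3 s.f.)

R ∝ ρL/d² with ρ ∝ (1+αΔT), so R_B/R_A = (1 + 7.39/100) × (1 + 21.6/100)⁻² × (1 − 0.0036×20.7)
= 1.074 × 0.6763 × 0.9255 = 0.672

0.672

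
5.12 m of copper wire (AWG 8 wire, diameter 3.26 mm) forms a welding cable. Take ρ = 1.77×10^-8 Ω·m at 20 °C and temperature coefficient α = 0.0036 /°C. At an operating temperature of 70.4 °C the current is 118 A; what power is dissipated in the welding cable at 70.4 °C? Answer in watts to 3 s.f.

A = π(3.26/2 mm)² = π(1.6300e-03 m)² = 8.347e-06 m²
R₍20₎ = ρL/A = (1.77×10^-8)(5.12)/(8.347e-06) = 0.01086 Ω
R₍70.4₎ = R₍20₎(1 + αΔT) = 0.01086 × (1 + 0.0036×50.4) = 0.01283 Ω
P = I²R = (118)² × 0.01283 = 179 W

179 W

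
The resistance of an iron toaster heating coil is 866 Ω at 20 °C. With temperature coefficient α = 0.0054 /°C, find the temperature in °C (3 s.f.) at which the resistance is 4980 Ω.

900 °C

R = R₀(1 + α(T − T₀)) ⇒ T = T₀ + (R/R₀ − 1)/α
T = 20 + (4980/866 − 1)/0.0054 = 20 + (4.751)/0.0054 = 900 °C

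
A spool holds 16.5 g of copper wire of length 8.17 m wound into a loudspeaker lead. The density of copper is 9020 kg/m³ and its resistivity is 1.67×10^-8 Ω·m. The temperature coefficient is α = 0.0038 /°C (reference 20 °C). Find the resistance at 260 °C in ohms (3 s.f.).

1.17 Ω

A = m/(density·L) = 0.0165/(9020×8.17) = 2.2390e-07 m²
R = ρL/A = (1.67×10^-8)(8.17)/(2.2390e-07) = 0.6094 Ω
R(260 °C) = 0.6094 × (1 + 0.0038×240) = 1.17 Ω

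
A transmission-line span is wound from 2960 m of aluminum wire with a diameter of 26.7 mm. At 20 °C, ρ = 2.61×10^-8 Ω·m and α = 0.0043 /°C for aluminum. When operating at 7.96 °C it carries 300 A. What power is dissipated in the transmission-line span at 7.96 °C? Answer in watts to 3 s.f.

A = π(d/2)² = π(1.3350e-02 m)² = 5.599e-04 m²
R₍20₎ = ρL/A = (2.61×10^-8)(2960)/(5.599e-04) = 0.138 Ω
R₍7.96₎ = R₍20₎(1 + αΔT) = 0.138 × (1 + 0.0043×-12) = 0.1308 Ω
P = I²R = (300)² × 0.1308 = 11800 W

11800 W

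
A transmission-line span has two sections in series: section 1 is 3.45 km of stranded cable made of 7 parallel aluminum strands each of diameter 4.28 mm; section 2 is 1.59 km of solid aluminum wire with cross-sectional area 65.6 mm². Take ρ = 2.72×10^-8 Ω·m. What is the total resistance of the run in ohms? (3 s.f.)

Section 1: A_strand = π(2.1400e-03)² = 1.439e-05 m²; R₁ = ρL/(N·A_s) = (2.72×10^-8)(3450)/(7×1.439e-05) = 0.9318 Ω
Section 2: A = 65.6 mm² = 6.560e-05 m²
R₂ = (2.72×10^-8)(1590)/(6.560e-05) = 0.6593 Ω
R = R₁ + R₂ = 1.59 Ω

1.59 Ω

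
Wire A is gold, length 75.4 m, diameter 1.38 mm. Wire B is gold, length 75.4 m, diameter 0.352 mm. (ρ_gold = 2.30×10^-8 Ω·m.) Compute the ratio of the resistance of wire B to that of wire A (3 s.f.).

R ∝ ρL/d², so R_B/R_A = (d_A/d_B)²
= (1.38/0.352)² = 15.4

15.4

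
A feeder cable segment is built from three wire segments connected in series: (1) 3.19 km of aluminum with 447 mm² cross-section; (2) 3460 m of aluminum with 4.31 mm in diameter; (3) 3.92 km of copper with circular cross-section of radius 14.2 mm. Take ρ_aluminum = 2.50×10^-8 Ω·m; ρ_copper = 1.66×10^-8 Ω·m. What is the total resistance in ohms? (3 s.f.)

6.21 Ω

Seg 1: A = 447 mm² = 4.470e-04 m²
R_1 = (2.50×10^-8)(3190)/(4.470e-04) = 0.1784 Ω
Seg 2: A = π(d/2)² = π(2.1550e-03 m)² = 1.459e-05 m²
R_2 = (2.50×10^-8)(3460)/(1.459e-05) = 5.929 Ω
Seg 3: A = πr² = π(1.4200e-02 m)² = 6.335e-04 m²
R_3 = (1.66×10^-8)(3920)/(6.335e-04) = 0.1027 Ω
R_total = R_1 + R_2 + R_3 = 6.21 Ω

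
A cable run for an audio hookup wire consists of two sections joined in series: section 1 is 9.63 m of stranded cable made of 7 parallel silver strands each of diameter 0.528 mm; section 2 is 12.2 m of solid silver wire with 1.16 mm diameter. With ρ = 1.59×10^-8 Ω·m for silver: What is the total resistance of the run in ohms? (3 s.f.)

Section 1: A_strand = π(2.6400e-04)² = 2.190e-07 m²; R₁ = ρL/(N·A_s) = (1.59×10^-8)(9.63)/(7×2.190e-07) = 0.0999 Ω
Section 2: A = π(d/2)² = π(5.8000e-04 m)² = 1.057e-06 m²
R₂ = (1.59×10^-8)(12.2)/(1.057e-06) = 0.1835 Ω
R = R₁ + R₂ = 0.283 Ω

0.283 Ω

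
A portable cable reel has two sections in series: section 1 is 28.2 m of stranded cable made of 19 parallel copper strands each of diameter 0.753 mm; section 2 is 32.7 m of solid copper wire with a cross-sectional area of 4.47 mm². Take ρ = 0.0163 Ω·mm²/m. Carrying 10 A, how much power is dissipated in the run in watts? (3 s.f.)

ρ = 0.0163 Ω·mm²/m = 1.63×10^-8 Ω·m
Section 1: A_strand = π(3.7650e-04)² = 4.453e-07 m²; R₁ = ρL/(N·A_s) = (1.63×10^-8)(28.2)/(19×4.453e-07) = 0.05433 Ω
Section 2: A = 4.47 mm² = 4.470e-06 m²
R₂ = (1.63×10^-8)(32.7)/(4.470e-06) = 0.1192 Ω
R = R₁ + R₂ = 0.1736 Ω
P = I²R = (10)² × 0.1736 = 17.4 W

17.4 W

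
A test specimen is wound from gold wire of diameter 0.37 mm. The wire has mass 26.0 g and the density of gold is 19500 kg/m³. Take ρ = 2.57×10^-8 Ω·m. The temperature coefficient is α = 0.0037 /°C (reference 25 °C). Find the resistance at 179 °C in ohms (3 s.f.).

A = π(d/2)² = π(1.8500e-04 m)² = 1.0752e-07 m²
L = m/(density·A) = 0.026/(19500×1.0752e-07) = 12.4 m
R = ρL/A = (2.57×10^-8)(12.4)/(1.0752e-07) = 2.964 Ω
R(179 °C) = 2.964 × (1 + 0.0037×154) = 4.65 Ω

4.65 Ω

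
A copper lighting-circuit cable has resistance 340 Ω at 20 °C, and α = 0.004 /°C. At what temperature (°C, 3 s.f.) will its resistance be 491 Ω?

R = R₀(1 + α(T − T₀)) ⇒ T = T₀ + (R/R₀ − 1)/α
T = 20 + (491/340 − 1)/0.004 = 20 + (0.4441)/0.004 = 131 °C

131 °C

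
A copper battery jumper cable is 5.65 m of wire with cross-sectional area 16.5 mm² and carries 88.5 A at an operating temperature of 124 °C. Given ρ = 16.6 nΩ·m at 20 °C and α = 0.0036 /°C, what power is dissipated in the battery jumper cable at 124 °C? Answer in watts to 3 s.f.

61.2 W

ρ = 16.6 nΩ·m = 1.66×10^-8 Ω·m
A = 16.5 mm² = 1.650e-05 m²
R₍20₎ = ρL/A = (1.66×10^-8)(5.65)/(1.650e-05) = 0.005684 Ω
R₍124₎ = R₍20₎(1 + αΔT) = 0.005684 × (1 + 0.0036×104) = 0.007812 Ω
P = I²R = (88.5)² × 0.007812 = 61.2 W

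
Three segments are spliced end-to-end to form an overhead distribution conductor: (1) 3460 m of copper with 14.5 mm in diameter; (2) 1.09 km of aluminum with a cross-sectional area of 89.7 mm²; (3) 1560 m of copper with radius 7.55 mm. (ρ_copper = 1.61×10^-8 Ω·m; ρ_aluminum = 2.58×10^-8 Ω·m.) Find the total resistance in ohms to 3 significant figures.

Seg 1: A = π(d/2)² = π(7.2500e-03 m)² = 1.651e-04 m²
R_1 = (1.61×10^-8)(3460)/(1.651e-04) = 0.3373 Ω
Seg 2: A = 89.7 mm² = 8.970e-05 m²
R_2 = (2.58×10^-8)(1090)/(8.970e-05) = 0.3135 Ω
Seg 3: A = πr² = π(7.5500e-03 m)² = 1.791e-04 m²
R_3 = (1.61×10^-8)(1560)/(1.791e-04) = 0.1403 Ω
R_total = R_1 + R_2 + R_3 = 0.791 Ω

0.791 Ω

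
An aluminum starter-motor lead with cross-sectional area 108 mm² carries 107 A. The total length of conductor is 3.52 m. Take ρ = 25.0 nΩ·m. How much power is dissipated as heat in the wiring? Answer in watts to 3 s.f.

ρ = 25.0 nΩ·m = 2.50×10^-8 Ω·m
A = 108 mm² = 1.080e-04 m²
R = ρL/A = (2.50×10^-8)(3.52)/(1.080e-04) = 8.148×10^-4 Ω
P = I²R = (107)² × 8.148×10^-4 = 9.33 W

9.33 W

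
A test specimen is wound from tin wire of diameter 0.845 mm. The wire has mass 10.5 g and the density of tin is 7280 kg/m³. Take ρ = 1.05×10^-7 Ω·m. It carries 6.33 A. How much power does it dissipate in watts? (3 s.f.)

19.3 W

A = π(d/2)² = π(4.2250e-04 m)² = 5.6079e-07 m²
L = m/(density·A) = 0.0105/(7280×5.6079e-07) = 2.572 m
R = ρL/A = (1.05×10^-7)(2.572)/(5.6079e-07) = 0.4815 Ω
P = I²R = (6.33)² × 0.4815 = 19.3 W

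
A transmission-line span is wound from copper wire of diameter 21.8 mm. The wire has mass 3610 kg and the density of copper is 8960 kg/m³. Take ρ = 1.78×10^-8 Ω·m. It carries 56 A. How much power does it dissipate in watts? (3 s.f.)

161 W

A = π(d/2)² = π(1.0900e-02 m)² = 3.7325e-04 m²
L = m/(density·A) = 3610/(8960×3.7325e-04) = 1079 m
R = ρL/A = (1.78×10^-8)(1079)/(3.7325e-04) = 0.05148 Ω
P = I²R = (56)² × 0.05148 = 161 W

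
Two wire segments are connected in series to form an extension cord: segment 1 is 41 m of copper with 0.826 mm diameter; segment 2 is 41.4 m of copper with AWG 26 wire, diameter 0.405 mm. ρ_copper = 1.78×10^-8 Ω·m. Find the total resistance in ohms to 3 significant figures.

Segment 1: A = π(d/2)² = π(4.1300e-04 m)² = 5.359e-07 m²
R₁ = ρL/A = (1.78×10^-8)(41)/(5.359e-07) = 1.362 Ω
Segment 2: A = π(0.405/2 mm)² = π(2.0250e-04 m)² = 1.288e-07 m²
R₂ = (1.78×10^-8)(41.4)/(1.288e-07) = 5.72 Ω
R = R₁ + R₂ = 7.08 Ω

7.08 Ω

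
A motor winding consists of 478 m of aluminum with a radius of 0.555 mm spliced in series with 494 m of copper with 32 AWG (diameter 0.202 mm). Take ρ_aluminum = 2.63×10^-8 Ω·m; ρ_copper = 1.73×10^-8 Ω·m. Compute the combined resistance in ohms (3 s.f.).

Segment 1: A = πr² = π(5.5500e-04 m)² = 9.677e-07 m²
R₁ = ρL/A = (2.63×10^-8)(478)/(9.677e-07) = 12.99 Ω
Segment 2: A = π(0.202/2 mm)² = π(1.0100e-04 m)² = 3.205e-08 m²
R₂ = (1.73×10^-8)(494)/(3.205e-08) = 266.7 Ω
R = R₁ + R₂ = 280 Ω

280 Ω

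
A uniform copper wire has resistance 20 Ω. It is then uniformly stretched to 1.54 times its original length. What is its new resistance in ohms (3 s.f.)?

Volume constant ⇒ A' = A/k with k = 1.54. R' = ρ(kL)/(A/k) = k²R.
R' = 2.372 × 20 = 47.4 Ω

47.4 Ω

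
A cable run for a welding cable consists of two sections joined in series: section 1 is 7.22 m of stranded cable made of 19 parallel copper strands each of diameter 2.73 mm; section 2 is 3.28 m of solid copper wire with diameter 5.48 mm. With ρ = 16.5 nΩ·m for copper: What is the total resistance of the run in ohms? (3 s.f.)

ρ = 16.5 nΩ·m = 1.65×10^-8 Ω·m
Section 1: A_strand = π(1.3650e-03)² = 5.853e-06 m²; R₁ = ρL/(N·A_s) = (1.65×10^-8)(7.22)/(19×5.853e-06) = 0.001071 Ω
Section 2: A = π(d/2)² = π(2.7400e-03 m)² = 2.359e-05 m²
R₂ = (1.65×10^-8)(3.28)/(2.359e-05) = 0.002295 Ω
R = R₁ + R₂ = 0.00337 Ω

0.00337 Ω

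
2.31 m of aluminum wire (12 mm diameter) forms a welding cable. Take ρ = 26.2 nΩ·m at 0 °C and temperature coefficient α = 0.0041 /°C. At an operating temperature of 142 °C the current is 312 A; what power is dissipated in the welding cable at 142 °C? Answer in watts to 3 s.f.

82.4 W

ρ = 26.2 nΩ·m = 2.62×10^-8 Ω·m
A = π(d/2)² = π(6.0000e-03 m)² = 1.131e-04 m²
R₍0₎ = ρL/A = (2.62×10^-8)(2.31)/(1.131e-04) = 5.351×10^-4 Ω
R₍142₎ = R₍0₎(1 + αΔT) = 5.351×10^-4 × (1 + 0.0041×142) = 8.467×10^-4 Ω
P = I²R = (312)² × 8.467×10^-4 = 82.4 W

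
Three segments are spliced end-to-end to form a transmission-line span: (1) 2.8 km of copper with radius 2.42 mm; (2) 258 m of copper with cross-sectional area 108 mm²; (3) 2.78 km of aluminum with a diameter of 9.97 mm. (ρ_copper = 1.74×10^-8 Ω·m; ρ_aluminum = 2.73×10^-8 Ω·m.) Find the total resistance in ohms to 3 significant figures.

3.66 Ω

Seg 1: A = πr² = π(2.4200e-03 m)² = 1.840e-05 m²
R_1 = (1.74×10^-8)(2800)/(1.840e-05) = 2.648 Ω
Seg 2: A = 108 mm² = 1.080e-04 m²
R_2 = (1.74×10^-8)(258)/(1.080e-04) = 0.04157 Ω
Seg 3: A = π(d/2)² = π(4.9850e-03 m)² = 7.807e-05 m²
R_3 = (2.73×10^-8)(2780)/(7.807e-05) = 0.9721 Ω
R_total = R_1 + R_2 + R_3 = 3.66 Ω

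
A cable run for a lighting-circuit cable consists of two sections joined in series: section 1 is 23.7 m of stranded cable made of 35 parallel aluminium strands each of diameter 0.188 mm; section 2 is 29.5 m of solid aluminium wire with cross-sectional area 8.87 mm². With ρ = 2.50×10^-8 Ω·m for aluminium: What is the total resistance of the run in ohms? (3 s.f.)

Section 1: A_strand = π(9.4000e-05)² = 2.776e-08 m²; R₁ = ρL/(N·A_s) = (2.50×10^-8)(23.7)/(35×2.776e-08) = 0.6098 Ω
Section 2: A = 8.87 mm² = 8.870e-06 m²
R₂ = (2.50×10^-8)(29.5)/(8.870e-06) = 0.08315 Ω
R = R₁ + R₂ = 0.693 Ω

0.693 Ω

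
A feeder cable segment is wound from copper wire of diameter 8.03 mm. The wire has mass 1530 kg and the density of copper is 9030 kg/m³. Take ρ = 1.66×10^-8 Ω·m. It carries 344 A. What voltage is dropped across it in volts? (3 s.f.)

A = π(d/2)² = π(4.0150e-03 m)² = 5.0643e-05 m²
L = m/(density·A) = 1530/(9030×5.0643e-05) = 3346 m
R = ρL/A = (1.66×10^-8)(3346)/(5.0643e-05) = 1.097 Ω
V = IR = 344 × 1.097 = 377 V

377 V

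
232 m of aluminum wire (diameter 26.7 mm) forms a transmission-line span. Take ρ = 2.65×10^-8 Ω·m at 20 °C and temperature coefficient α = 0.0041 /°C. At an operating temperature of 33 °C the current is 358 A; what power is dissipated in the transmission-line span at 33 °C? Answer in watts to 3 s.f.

1480 W

A = π(d/2)² = π(1.3350e-02 m)² = 5.599e-04 m²
R₍20₎ = ρL/A = (2.65×10^-8)(232)/(5.599e-04) = 0.01098 Ω
R₍33₎ = R₍20₎(1 + αΔT) = 0.01098 × (1 + 0.0041×13) = 0.01157 Ω
P = I²R = (358)² × 0.01157 = 1480 W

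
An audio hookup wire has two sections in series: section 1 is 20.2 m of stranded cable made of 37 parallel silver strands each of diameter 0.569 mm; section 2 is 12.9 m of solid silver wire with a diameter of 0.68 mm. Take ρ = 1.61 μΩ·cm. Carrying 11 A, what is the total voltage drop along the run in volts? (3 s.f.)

ρ = 1.61 μΩ·cm = 1.61×10^-8 Ω·m
Section 1: A_strand = π(2.8450e-04)² = 2.543e-07 m²; R₁ = ρL/(N·A_s) = (1.61×10^-8)(20.2)/(37×2.543e-07) = 0.03457 Ω
Section 2: A = π(d/2)² = π(3.4000e-04 m)² = 3.632e-07 m²
R₂ = (1.61×10^-8)(12.9)/(3.632e-07) = 0.5719 Ω
R = R₁ + R₂ = 0.6065 Ω
V = IR = 11 × 0.6065 = 6.67 V

6.67 V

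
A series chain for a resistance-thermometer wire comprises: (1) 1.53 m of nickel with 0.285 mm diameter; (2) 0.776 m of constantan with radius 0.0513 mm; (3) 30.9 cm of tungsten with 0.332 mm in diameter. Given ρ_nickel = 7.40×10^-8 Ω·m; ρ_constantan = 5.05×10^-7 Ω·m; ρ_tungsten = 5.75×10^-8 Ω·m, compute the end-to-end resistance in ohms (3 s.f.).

49.4 Ω

Seg 1: A = π(d/2)² = π(1.4250e-04 m)² = 6.379e-08 m²
R_1 = (7.40×10^-8)(1.53)/(6.379e-08) = 1.775 Ω
Seg 2: A = πr² = π(5.1300e-05 m)² = 8.268e-09 m²
R_2 = (5.05×10^-7)(0.776)/(8.268e-09) = 47.4 Ω
Seg 3: A = π(d/2)² = π(1.6600e-04 m)² = 8.657e-08 m²
R_3 = (5.75×10^-8)(0.309)/(8.657e-08) = 0.2052 Ω
R_total = R_1 + R_2 + R_3 = 49.4 Ω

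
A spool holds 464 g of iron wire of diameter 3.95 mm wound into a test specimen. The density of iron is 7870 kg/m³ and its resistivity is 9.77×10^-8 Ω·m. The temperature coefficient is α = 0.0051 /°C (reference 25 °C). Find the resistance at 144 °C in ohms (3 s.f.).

0.0616 Ω

A = π(d/2)² = π(1.9750e-03 m)² = 1.2254e-05 m²
L = m/(density·A) = 0.464/(7870×1.2254e-05) = 4.811 m
R = ρL/A = (9.77×10^-8)(4.811)/(1.2254e-05) = 0.03836 Ω
R(144 °C) = 0.03836 × (1 + 0.0051×119) = 0.0616 Ω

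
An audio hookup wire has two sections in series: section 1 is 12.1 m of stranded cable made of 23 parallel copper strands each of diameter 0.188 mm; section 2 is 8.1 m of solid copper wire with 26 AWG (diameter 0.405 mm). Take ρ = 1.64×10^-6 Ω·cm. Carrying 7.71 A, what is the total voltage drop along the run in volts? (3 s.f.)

ρ = 1.64×10^-6 Ω·cm = 1.64×10^-8 Ω·m
Section 1: A_strand = π(9.4000e-05)² = 2.776e-08 m²; R₁ = ρL/(N·A_s) = (1.64×10^-8)(12.1)/(23×2.776e-08) = 0.3108 Ω
Section 2: A = π(0.405/2 mm)² = π(2.0250e-04 m)² = 1.288e-07 m²
R₂ = (1.64×10^-8)(8.1)/(1.288e-07) = 1.031 Ω
R = R₁ + R₂ = 1.342 Ω
V = IR = 7.71 × 1.342 = 10.3 V

10.3 V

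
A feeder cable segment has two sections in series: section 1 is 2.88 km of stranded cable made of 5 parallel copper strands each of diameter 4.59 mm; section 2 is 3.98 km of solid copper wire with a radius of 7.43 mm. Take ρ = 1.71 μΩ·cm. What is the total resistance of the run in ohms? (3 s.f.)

0.988 Ω

ρ = 1.71 μΩ·cm = 1.71×10^-8 Ω·m
Section 1: A_strand = π(2.2950e-03)² = 1.655e-05 m²; R₁ = ρL/(N·A_s) = (1.71×10^-8)(2880)/(5×1.655e-05) = 0.5953 Ω
Section 2: A = πr² = π(7.4300e-03 m)² = 1.734e-04 m²
R₂ = (1.71×10^-8)(3980)/(1.734e-04) = 0.3924 Ω
R = R₁ + R₂ = 0.988 Ω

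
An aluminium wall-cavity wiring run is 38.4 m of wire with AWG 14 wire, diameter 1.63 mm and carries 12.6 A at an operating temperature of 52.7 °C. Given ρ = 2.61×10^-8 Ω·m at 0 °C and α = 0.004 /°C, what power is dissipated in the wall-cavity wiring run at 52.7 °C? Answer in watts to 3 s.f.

A = π(1.63/2 mm)² = π(8.1500e-04 m)² = 2.087e-06 m²
R₍0₎ = ρL/A = (2.61×10^-8)(38.4)/(2.087e-06) = 0.4803 Ω
R₍52.7₎ = R₍0₎(1 + αΔT) = 0.4803 × (1 + 0.004×52.7) = 0.5815 Ω
P = I²R = (12.6)² × 0.5815 = 92.3 W

92.3 W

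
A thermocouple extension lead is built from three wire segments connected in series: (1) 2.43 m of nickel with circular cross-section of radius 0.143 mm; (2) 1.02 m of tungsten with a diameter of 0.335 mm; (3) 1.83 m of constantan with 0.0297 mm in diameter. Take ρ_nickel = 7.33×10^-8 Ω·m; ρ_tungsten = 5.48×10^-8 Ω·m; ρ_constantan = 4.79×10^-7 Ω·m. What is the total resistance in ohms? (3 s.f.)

1270 Ω

Seg 1: A = πr² = π(1.4300e-04 m)² = 6.424e-08 m²
R_1 = (7.33×10^-8)(2.43)/(6.424e-08) = 2.773 Ω
Seg 2: A = π(d/2)² = π(1.6750e-04 m)² = 8.814e-08 m²
R_2 = (5.48×10^-8)(1.02)/(8.814e-08) = 0.6342 Ω
Seg 3: A = π(d/2)² = π(1.4850e-05 m)² = 6.928e-10 m²
R_3 = (4.79×10^-7)(1.83)/(6.928e-10) = 1265 Ω
R_total = R_1 + R_2 + R_3 = 1270 Ω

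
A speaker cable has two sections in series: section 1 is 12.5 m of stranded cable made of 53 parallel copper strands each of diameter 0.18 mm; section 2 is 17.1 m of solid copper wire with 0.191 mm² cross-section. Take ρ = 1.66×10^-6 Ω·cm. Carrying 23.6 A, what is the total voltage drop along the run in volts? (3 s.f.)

38.7 V

ρ = 1.66×10^-6 Ω·cm = 1.66×10^-8 Ω·m
Section 1: A_strand = π(9.0000e-05)² = 2.545e-08 m²; R₁ = ρL/(N·A_s) = (1.66×10^-8)(12.5)/(53×2.545e-08) = 0.1539 Ω
Section 2: A = 0.191 mm² = 1.910e-07 m²
R₂ = (1.66×10^-8)(17.1)/(1.910e-07) = 1.486 Ω
R = R₁ + R₂ = 1.64 Ω
V = IR = 23.6 × 1.64 = 38.7 V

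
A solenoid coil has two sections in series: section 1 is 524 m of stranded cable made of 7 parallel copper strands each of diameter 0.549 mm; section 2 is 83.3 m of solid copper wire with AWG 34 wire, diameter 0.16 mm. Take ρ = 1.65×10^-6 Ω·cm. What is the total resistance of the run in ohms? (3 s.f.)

ρ = 1.65×10^-6 Ω·cm = 1.65×10^-8 Ω·m
Section 1: A_strand = π(2.7450e-04)² = 2.367e-07 m²; R₁ = ρL/(N·A_s) = (1.65×10^-8)(524)/(7×2.367e-07) = 5.218 Ω
Section 2: A = π(0.16/2 mm)² = π(8.0000e-05 m)² = 2.011e-08 m²
R₂ = (1.65×10^-8)(83.3)/(2.011e-08) = 68.36 Ω
R = R₁ + R₂ = 73.6 Ω

73.6 Ω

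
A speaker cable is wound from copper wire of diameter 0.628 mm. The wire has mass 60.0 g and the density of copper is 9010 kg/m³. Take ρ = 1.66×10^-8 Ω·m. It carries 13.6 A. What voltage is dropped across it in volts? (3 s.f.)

A = π(d/2)² = π(3.1400e-04 m)² = 3.0975e-07 m²
L = m/(density·A) = 0.06/(9010×3.0975e-07) = 21.5 m
R = ρL/A = (1.66×10^-8)(21.5)/(3.0975e-07) = 1.152 Ω
V = IR = 13.6 × 1.152 = 15.7 V

15.7 V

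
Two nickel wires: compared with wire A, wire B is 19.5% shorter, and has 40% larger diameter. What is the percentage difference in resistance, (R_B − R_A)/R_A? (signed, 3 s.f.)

R ∝ L/d², so R_B/R_A = (1 − 19.5/100) × (1 + 40/100)⁻²
= 0.805 × 0.5102 = 0.4107
(R_B − R_A)/R_A = 0.4107 − 1 = -58.9%

-58.9%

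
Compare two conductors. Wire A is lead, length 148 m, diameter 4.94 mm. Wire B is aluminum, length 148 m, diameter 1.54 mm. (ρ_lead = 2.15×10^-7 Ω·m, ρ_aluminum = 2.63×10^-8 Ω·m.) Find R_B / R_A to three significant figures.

R ∝ ρL/d², so R_B/R_A = (ρ_B/ρ_A) × (d_A/d_B)²
= (2.63×10^-8/2.15×10^-7) × (4.94/1.54)² = 1.26

1.26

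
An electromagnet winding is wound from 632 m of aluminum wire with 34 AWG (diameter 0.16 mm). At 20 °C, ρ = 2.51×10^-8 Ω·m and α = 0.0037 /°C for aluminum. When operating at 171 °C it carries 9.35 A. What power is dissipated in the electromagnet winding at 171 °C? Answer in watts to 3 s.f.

1.08×10^5 W

A = π(0.16/2 mm)² = π(8.0000e-05 m)² = 2.011e-08 m²
R₍20₎ = ρL/A = (2.51×10^-8)(632)/(2.011e-08) = 789 Ω
R₍171₎ = R₍20₎(1 + αΔT) = 789 × (1 + 0.0037×151) = 1230 Ω
P = I²R = (9.35)² × 1230 = 1.08×10^5 W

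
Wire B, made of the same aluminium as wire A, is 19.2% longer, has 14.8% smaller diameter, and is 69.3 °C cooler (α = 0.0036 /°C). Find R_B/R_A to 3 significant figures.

R ∝ ρL/d² with ρ ∝ (1+αΔT), so R_B/R_A = (1 + 19.2/100) × (1 − 14.8/100)⁻² × (1 − 0.0036×69.3)
= 1.192 × 1.378 × 0.7505 = 1.23

1.23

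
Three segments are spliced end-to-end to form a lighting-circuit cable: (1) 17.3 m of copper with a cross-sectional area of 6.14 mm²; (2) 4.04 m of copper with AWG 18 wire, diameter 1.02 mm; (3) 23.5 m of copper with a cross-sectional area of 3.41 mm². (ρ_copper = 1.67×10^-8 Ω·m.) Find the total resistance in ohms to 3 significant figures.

Seg 1: A = 6.14 mm² = 6.140e-06 m²
R_1 = (1.67×10^-8)(17.3)/(6.140e-06) = 0.04705 Ω
Seg 2: A = π(1.02/2 mm)² = π(5.1000e-04 m)² = 8.171e-07 m²
R_2 = (1.67×10^-8)(4.04)/(8.171e-07) = 0.08257 Ω
Seg 3: A = 3.41 mm² = 3.410e-06 m²
R_3 = (1.67×10^-8)(23.5)/(3.410e-06) = 0.1151 Ω
R_total = R_1 + R_2 + R_3 = 0.245 Ω

0.245 Ω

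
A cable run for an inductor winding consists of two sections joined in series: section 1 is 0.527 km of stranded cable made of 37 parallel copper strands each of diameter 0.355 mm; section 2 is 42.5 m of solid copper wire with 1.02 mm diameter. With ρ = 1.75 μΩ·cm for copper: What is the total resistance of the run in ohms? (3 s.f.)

3.43 Ω

ρ = 1.75 μΩ·cm = 1.75×10^-8 Ω·m
Section 1: A_strand = π(1.7750e-04)² = 9.898e-08 m²; R₁ = ρL/(N·A_s) = (1.75×10^-8)(527)/(37×9.898e-08) = 2.518 Ω
Section 2: A = π(d/2)² = π(5.1000e-04 m)² = 8.171e-07 m²
R₂ = (1.75×10^-8)(42.5)/(8.171e-07) = 0.9102 Ω
R = R₁ + R₂ = 3.43 Ω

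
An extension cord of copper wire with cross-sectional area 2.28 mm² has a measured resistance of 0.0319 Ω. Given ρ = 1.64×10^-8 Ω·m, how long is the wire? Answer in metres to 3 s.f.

4.43 m

A = 2.28 mm² = 2.280e-06 m²
L = RA/ρ = (0.0319)(2.280e-06)/(1.64×10^-8) = 4.43 m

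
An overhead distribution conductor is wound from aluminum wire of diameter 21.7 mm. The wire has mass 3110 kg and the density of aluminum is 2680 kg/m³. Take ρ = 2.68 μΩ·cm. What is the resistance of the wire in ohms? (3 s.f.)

0.227 Ω

ρ = 2.68 μΩ·cm = 2.68×10^-8 Ω·m
A = π(d/2)² = π(1.0850e-02 m)² = 3.6984e-04 m²
L = m/(density·A) = 3110/(2680×3.6984e-04) = 3138 m
R = ρL/A = (2.68×10^-8)(3138)/(3.6984e-04) = 0.227 Ω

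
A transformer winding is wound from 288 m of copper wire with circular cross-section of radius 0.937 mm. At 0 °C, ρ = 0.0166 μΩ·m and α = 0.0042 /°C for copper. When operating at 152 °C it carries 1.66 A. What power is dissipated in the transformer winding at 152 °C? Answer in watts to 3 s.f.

7.83 W

ρ = 0.0166 μΩ·m = 1.66×10^-8 Ω·m
A = πr² = π(9.3700e-04 m)² = 2.758e-06 m²
R₍0₎ = ρL/A = (1.66×10^-8)(288)/(2.758e-06) = 1.733 Ω
R₍152₎ = R₍0₎(1 + αΔT) = 1.733 × (1 + 0.0042×152) = 2.84 Ω
P = I²R = (1.66)² × 2.84 = 7.83 W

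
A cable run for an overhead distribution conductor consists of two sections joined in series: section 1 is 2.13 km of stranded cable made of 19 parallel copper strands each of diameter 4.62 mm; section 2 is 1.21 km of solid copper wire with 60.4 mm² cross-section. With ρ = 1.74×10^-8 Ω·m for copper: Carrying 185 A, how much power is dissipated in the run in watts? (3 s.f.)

15900 W

Section 1: A_strand = π(2.3100e-03)² = 1.676e-05 m²; R₁ = ρL/(N·A_s) = (1.74×10^-8)(2130)/(19×1.676e-05) = 0.1164 Ω
Section 2: A = 60.4 mm² = 6.040e-05 m²
R₂ = (1.74×10^-8)(1210)/(6.040e-05) = 0.3486 Ω
R = R₁ + R₂ = 0.4649 Ω
P = I²R = (185)² × 0.4649 = 15900 W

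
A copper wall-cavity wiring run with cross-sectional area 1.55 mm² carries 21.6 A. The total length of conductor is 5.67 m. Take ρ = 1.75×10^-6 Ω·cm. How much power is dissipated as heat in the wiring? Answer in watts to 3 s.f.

ρ = 1.75×10^-6 Ω·cm = 1.75×10^-8 Ω·m
A = 1.55 mm² = 1.550e-06 m²
R = ρL/A = (1.75×10^-8)(5.67)/(1.550e-06) = 0.06402 Ω
P = I²R = (21.6)² × 0.06402 = 29.9 W

29.9 W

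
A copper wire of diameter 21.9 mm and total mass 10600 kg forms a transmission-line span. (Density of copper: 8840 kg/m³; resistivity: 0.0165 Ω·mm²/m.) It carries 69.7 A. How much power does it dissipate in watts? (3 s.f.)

677 W

ρ = 0.0165 Ω·mm²/m = 1.65×10^-8 Ω·m
A = π(d/2)² = π(1.0950e-02 m)² = 3.7668e-04 m²
L = m/(density·A) = 10600/(8840×3.7668e-04) = 3183 m
R = ρL/A = (1.65×10^-8)(3183)/(3.7668e-04) = 0.1394 Ω
P = I²R = (69.7)² × 0.1394 = 677 W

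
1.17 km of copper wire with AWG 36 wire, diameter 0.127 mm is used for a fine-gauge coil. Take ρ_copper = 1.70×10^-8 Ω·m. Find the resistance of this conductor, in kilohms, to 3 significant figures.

1.57 kΩ

A = π(0.127/2 mm)² = π(6.3500e-05 m)² = 1.267e-08 m²
R = ρL/A = (1.70×10^-8)(1170 m)/(1.267e-08 m²) = 1.57 kΩ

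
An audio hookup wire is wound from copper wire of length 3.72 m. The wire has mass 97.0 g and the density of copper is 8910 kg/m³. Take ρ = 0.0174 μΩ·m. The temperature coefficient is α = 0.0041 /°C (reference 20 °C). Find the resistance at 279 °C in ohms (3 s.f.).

0.0456 Ω

ρ = 0.0174 μΩ·m = 1.74×10^-8 Ω·m
A = m/(density·L) = 0.097/(8910×3.72) = 2.9265e-06 m²
R = ρL/A = (1.74×10^-8)(3.72)/(2.9265e-06) = 0.02212 Ω
R(279 °C) = 0.02212 × (1 + 0.0041×259) = 0.0456 Ω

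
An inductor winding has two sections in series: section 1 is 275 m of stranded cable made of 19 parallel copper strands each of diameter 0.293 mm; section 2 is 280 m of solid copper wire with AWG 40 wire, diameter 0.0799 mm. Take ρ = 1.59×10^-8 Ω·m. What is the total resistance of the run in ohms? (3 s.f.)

Section 1: A_strand = π(1.4650e-04)² = 6.743e-08 m²; R₁ = ρL/(N·A_s) = (1.59×10^-8)(275)/(19×6.743e-08) = 3.413 Ω
Section 2: A = π(0.0799/2 mm)² = π(3.9950e-05 m)² = 5.014e-09 m²
R₂ = (1.59×10^-8)(280)/(5.014e-09) = 887.9 Ω
R = R₁ + R₂ = 891 Ω

891 Ω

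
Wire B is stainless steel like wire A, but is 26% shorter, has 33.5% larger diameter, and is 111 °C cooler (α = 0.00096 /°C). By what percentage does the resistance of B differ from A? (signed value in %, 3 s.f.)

-62.9%

R ∝ ρL/d² with ρ ∝ (1+αΔT), so R_B/R_A = (1 − 26/100) × (1 + 33.5/100)⁻² × (1 − 0.00096×111)
= 0.74 × 0.5611 × 0.8934 = 0.371
(R_B − R_A)/R_A = 0.371 − 1 = -62.9%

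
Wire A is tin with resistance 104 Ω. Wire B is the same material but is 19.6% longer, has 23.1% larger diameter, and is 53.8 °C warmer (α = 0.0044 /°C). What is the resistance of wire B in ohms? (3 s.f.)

102 Ω

R ∝ ρL/d² with ρ ∝ (1+αΔT), so R_B/R_A = (1 + 19.6/100) × (1 + 23.1/100)⁻² × (1 + 0.0044×53.8)
= 1.196 × 0.6599 × 1.237 = 0.9761
R_B = 0.9761 × 104 = 102 Ω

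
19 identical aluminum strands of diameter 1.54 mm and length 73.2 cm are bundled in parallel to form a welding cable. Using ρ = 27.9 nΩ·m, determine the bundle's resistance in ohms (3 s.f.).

ρ = 27.9 nΩ·m = 2.79×10^-8 Ω·m
A_strand = π(7.7000e-04 m)² = 1.863e-06 m²
R_strand = ρL/A = (2.79×10^-8)(0.732)/(1.863e-06) = 0.01096 Ω
R_total = R_strand/N = 0.01096/19 = 5.77×10^-4 Ω

5.77×10^-4 Ω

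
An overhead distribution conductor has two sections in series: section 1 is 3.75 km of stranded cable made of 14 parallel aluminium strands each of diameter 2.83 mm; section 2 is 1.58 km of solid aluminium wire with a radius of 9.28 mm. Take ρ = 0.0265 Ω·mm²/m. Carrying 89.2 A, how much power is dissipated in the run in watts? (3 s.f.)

ρ = 0.0265 Ω·mm²/m = 2.65×10^-8 Ω·m
Section 1: A_strand = π(1.4150e-03)² = 6.290e-06 m²; R₁ = ρL/(N·A_s) = (2.65×10^-8)(3750)/(14×6.290e-06) = 1.128 Ω
Section 2: A = πr² = π(9.2800e-03 m)² = 2.705e-04 m²
R₂ = (2.65×10^-8)(1580)/(2.705e-04) = 0.1548 Ω
R = R₁ + R₂ = 1.283 Ω
P = I²R = (89.2)² × 1.283 = 10200 W

10200 W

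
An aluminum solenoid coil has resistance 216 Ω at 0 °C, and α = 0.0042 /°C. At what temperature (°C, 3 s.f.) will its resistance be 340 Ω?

R = R₀(1 + α(T − T₀)) ⇒ T = T₀ + (R/R₀ − 1)/α
T = 0 + (340/216 − 1)/0.0042 = 0 + (0.5741)/0.0042 = 137 °C

137 °C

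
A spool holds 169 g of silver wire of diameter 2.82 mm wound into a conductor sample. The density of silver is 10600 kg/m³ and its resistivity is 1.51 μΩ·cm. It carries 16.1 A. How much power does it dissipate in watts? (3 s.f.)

ρ = 1.51 μΩ·cm = 1.51×10^-8 Ω·m
A = π(d/2)² = π(1.4100e-03 m)² = 6.2458e-06 m²
L = m/(density·A) = 0.169/(10600×6.2458e-06) = 2.553 m
R = ρL/A = (1.51×10^-8)(2.553)/(6.2458e-06) = 0.006171 Ω
P = I²R = (16.1)² × 0.006171 = 1.60 W

1.60 W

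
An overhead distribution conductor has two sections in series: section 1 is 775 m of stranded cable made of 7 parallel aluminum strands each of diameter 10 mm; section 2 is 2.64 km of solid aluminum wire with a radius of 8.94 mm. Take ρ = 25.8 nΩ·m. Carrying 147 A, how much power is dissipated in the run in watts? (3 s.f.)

ρ = 25.8 nΩ·m = 2.58×10^-8 Ω·m
Section 1: A_strand = π(5.0000e-03)² = 7.854e-05 m²; R₁ = ρL/(N·A_s) = (2.58×10^-8)(775)/(7×7.854e-05) = 0.03637 Ω
Section 2: A = πr² = π(8.9400e-03 m)² = 2.511e-04 m²
R₂ = (2.58×10^-8)(2640)/(2.511e-04) = 0.2713 Ω
R = R₁ + R₂ = 0.3076 Ω
P = I²R = (147)² × 0.3076 = 6650 W

6650 W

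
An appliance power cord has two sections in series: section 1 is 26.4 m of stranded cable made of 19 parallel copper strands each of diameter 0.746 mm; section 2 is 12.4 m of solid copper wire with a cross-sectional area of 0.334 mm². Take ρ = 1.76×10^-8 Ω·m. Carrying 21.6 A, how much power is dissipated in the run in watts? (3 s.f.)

331 W

Section 1: A_strand = π(3.7300e-04)² = 4.371e-07 m²; R₁ = ρL/(N·A_s) = (1.76×10^-8)(26.4)/(19×4.371e-07) = 0.05595 Ω
Section 2: A = 0.334 mm² = 3.340e-07 m²
R₂ = (1.76×10^-8)(12.4)/(3.340e-07) = 0.6534 Ω
R = R₁ + R₂ = 0.7094 Ω
P = I²R = (21.6)² × 0.7094 = 331 W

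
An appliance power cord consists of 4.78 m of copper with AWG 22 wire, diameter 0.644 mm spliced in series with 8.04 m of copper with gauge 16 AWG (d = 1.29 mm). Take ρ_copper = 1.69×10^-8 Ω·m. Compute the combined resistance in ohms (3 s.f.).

Segment 1: A = π(0.644/2 mm)² = π(3.2200e-04 m)² = 3.257e-07 m²
R₁ = ρL/A = (1.69×10^-8)(4.78)/(3.257e-07) = 0.248 Ω
Segment 2: A = π(1.29/2 mm)² = π(6.4500e-04 m)² = 1.307e-06 m²
R₂ = (1.69×10^-8)(8.04)/(1.307e-06) = 0.104 Ω
R = R₁ + R₂ = 0.352 Ω

0.352 Ω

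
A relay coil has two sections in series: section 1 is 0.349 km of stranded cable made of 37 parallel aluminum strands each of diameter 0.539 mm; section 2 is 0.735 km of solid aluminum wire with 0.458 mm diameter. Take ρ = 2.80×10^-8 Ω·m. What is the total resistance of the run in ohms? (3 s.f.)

Section 1: A_strand = π(2.6950e-04)² = 2.282e-07 m²; R₁ = ρL/(N·A_s) = (2.80×10^-8)(349)/(37×2.282e-07) = 1.157 Ω
Section 2: A = π(d/2)² = π(2.2900e-04 m)² = 1.647e-07 m²
R₂ = (2.80×10^-8)(735)/(1.647e-07) = 124.9 Ω
R = R₁ + R₂ = 126 Ω

126 Ω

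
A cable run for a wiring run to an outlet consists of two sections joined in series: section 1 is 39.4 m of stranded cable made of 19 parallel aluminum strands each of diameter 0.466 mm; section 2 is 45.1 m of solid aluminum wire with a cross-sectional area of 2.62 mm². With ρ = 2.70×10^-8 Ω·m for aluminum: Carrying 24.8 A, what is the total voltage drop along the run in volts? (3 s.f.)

19.7 V

Section 1: A_strand = π(2.3300e-04)² = 1.706e-07 m²; R₁ = ρL/(N·A_s) = (2.70×10^-8)(39.4)/(19×1.706e-07) = 0.3283 Ω
Section 2: A = 2.62 mm² = 2.620e-06 m²
R₂ = (2.70×10^-8)(45.1)/(2.620e-06) = 0.4648 Ω
R = R₁ + R₂ = 0.7931 Ω
V = IR = 24.8 × 0.7931 = 19.7 V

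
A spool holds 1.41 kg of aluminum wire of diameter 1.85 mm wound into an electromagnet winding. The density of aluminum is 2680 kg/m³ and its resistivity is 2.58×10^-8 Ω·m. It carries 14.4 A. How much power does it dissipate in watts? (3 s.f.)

A = π(d/2)² = π(9.2500e-04 m)² = 2.6880e-06 m²
L = m/(density·A) = 1.41/(2680×2.6880e-06) = 195.7 m
R = ρL/A = (2.58×10^-8)(195.7)/(2.6880e-06) = 1.879 Ω
P = I²R = (14.4)² × 1.879 = 390 W

390 W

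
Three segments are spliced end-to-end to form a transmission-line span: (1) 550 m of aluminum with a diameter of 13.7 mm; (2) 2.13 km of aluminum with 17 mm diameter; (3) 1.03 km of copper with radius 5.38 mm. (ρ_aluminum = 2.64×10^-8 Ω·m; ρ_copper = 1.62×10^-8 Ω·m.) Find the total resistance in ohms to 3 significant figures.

Seg 1: A = π(d/2)² = π(6.8500e-03 m)² = 1.474e-04 m²
R_1 = (2.64×10^-8)(550)/(1.474e-04) = 0.0985 Ω
Seg 2: A = π(d/2)² = π(8.5000e-03 m)² = 2.270e-04 m²
R_2 = (2.64×10^-8)(2130)/(2.270e-04) = 0.2477 Ω
Seg 3: A = πr² = π(5.3800e-03 m)² = 9.093e-05 m²
R_3 = (1.62×10^-8)(1030)/(9.093e-05) = 0.1835 Ω
R_total = R_1 + R_2 + R_3 = 0.530 Ω

0.530 Ω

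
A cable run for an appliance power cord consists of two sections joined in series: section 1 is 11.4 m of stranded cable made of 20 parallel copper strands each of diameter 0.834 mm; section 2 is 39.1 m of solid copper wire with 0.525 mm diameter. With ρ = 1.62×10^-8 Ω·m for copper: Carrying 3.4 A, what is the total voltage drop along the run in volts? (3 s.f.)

10.0 V

Section 1: A_strand = π(4.1700e-04)² = 5.463e-07 m²; R₁ = ρL/(N·A_s) = (1.62×10^-8)(11.4)/(20×5.463e-07) = 0.0169 Ω
Section 2: A = π(d/2)² = π(2.6250e-04 m)² = 2.165e-07 m²
R₂ = (1.62×10^-8)(39.1)/(2.165e-07) = 2.926 Ω
R = R₁ + R₂ = 2.943 Ω
V = IR = 3.4 × 2.943 = 10.0 V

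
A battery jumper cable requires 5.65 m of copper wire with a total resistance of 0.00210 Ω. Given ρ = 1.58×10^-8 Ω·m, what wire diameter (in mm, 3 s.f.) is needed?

A = ρL/R = (1.58×10^-8)(5.65)/(0.0021) = 4.251e-05 m²
d = 2√(A/π) = 7.357e-03 m = 7.36 mm

7.36 mm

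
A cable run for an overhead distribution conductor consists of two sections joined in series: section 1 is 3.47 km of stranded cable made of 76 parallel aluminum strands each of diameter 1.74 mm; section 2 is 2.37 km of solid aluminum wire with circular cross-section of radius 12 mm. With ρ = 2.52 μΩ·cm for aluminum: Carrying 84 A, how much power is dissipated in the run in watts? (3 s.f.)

4350 W

ρ = 2.52 μΩ·cm = 2.52×10^-8 Ω·m
Section 1: A_strand = π(8.7000e-04)² = 2.378e-06 m²; R₁ = ρL/(N·A_s) = (2.52×10^-8)(3470)/(76×2.378e-06) = 0.4839 Ω
Section 2: A = πr² = π(1.2000e-02 m)² = 4.524e-04 m²
R₂ = (2.52×10^-8)(2370)/(4.524e-04) = 0.132 Ω
R = R₁ + R₂ = 0.6159 Ω
P = I²R = (84)² × 0.6159 = 4350 W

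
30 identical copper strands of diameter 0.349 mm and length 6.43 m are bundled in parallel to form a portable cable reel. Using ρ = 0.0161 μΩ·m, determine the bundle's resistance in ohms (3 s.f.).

ρ = 0.0161 μΩ·m = 1.61×10^-8 Ω·m
A_strand = π(1.7450e-04 m)² = 9.566e-08 m²
R_strand = ρL/A = (1.61×10^-8)(6.43)/(9.566e-08) = 1.082 Ω
R_total = R_strand/N = 1.082/30 = 0.0361 Ω

0.0361 Ω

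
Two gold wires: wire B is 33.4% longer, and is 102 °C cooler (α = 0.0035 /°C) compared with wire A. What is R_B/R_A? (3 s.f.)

0.858

R ∝ ρL/d² with ρ ∝ (1+αΔT), so R_B/R_A = (1 + 33.4/100) × (1 − 0.0035×102)
= 1.334 × 0.643 = 0.858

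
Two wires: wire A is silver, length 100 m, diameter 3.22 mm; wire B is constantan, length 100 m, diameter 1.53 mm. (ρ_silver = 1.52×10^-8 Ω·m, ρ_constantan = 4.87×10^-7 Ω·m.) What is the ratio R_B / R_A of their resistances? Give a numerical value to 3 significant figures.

142

R ∝ ρL/d², so R_B/R_A = (ρ_B/ρ_A) × (d_A/d_B)²
= (4.87×10^-7/1.52×10^-8) × (3.22/1.53)² = 142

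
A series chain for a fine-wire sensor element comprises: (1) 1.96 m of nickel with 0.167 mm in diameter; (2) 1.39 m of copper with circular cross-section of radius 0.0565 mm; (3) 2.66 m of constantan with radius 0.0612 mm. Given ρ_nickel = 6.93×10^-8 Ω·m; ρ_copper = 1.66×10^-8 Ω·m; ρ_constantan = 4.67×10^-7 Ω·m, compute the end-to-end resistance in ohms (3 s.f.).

Seg 1: A = π(d/2)² = π(8.3500e-05 m)² = 2.190e-08 m²
R_1 = (6.93×10^-8)(1.96)/(2.190e-08) = 6.201 Ω
Seg 2: A = πr² = π(5.6500e-05 m)² = 1.003e-08 m²
R_2 = (1.66×10^-8)(1.39)/(1.003e-08) = 2.301 Ω
Seg 3: A = πr² = π(6.1200e-05 m)² = 1.177e-08 m²
R_3 = (4.67×10^-7)(2.66)/(1.177e-08) = 105.6 Ω
R_total = R_1 + R_2 + R_3 = 114 Ω

114 Ω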